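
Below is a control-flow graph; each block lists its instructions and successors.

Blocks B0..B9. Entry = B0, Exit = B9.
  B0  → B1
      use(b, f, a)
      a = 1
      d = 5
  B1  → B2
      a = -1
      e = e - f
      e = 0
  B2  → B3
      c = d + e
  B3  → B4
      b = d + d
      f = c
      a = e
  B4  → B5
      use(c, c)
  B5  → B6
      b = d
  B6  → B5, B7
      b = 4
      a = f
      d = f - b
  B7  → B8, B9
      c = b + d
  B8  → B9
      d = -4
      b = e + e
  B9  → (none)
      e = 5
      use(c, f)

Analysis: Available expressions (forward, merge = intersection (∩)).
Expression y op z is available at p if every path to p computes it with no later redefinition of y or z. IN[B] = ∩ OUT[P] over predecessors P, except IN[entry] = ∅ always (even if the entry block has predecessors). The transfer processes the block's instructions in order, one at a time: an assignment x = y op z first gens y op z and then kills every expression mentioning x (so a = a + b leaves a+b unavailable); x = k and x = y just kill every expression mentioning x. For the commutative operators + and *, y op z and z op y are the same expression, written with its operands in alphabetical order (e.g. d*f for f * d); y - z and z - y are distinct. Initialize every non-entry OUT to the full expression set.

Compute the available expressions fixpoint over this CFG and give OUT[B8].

Answer: {e+e}

Derivation:
Converged values:
  B0: | IN={} | OUT={}
  B1: | IN={} | OUT={}
  B2: | IN={} | OUT={d+e}
  B3: | IN={d+e} | OUT={d+d, d+e}
  B4: | IN={d+d, d+e} | OUT={d+d, d+e}
  B5: | IN={} | OUT={}
  B6: | IN={} | OUT={f-b}
  B7: | IN={f-b} | OUT={b+d, f-b}
  B8: | IN={b+d, f-b} | OUT={e+e}
  B9: | IN={} | OUT={}

Merge at B8: IN[B8] = OUT[B7] = {b+d, f-b}
Applying B8's transfer function to that IN value gives OUT[B8] (row B8 above).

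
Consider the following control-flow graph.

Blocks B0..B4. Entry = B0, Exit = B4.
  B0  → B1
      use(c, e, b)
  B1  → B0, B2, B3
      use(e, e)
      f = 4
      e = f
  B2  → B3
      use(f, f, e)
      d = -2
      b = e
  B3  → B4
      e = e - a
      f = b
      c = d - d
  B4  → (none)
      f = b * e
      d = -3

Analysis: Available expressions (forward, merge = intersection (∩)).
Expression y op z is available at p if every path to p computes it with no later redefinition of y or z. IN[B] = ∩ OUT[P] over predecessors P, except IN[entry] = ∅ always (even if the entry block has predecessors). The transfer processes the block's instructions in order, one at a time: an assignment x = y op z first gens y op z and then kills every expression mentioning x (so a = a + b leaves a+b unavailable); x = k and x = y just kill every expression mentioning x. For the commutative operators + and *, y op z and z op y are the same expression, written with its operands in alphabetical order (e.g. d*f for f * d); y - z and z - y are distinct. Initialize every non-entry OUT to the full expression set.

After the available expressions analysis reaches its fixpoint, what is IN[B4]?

Per-block solution:
  B0:  IN={}  OUT={}
  B1:  IN={}  OUT={}
  B2:  IN={}  OUT={}
  B3:  IN={}  OUT={d-d}
  B4:  IN={d-d}  OUT={b*e}

Merge at B4: IN[B4] = OUT[B3] = {d-d}

Answer: {d-d}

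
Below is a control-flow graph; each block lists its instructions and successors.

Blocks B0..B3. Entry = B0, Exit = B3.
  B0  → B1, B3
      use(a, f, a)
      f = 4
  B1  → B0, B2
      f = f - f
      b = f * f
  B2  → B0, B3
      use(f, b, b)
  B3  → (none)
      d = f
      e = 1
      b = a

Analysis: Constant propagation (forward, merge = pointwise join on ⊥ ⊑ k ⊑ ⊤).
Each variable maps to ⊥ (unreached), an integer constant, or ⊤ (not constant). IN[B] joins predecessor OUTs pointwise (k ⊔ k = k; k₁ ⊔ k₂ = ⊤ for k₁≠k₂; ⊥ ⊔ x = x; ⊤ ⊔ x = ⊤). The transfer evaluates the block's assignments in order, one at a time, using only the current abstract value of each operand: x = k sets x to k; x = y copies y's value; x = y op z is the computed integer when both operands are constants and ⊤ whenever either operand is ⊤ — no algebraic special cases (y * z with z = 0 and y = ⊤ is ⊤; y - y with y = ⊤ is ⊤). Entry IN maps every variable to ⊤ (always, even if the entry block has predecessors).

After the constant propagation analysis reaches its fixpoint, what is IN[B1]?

Answer: {a: ⊤, b: ⊤, c: ⊤, d: ⊤, e: ⊤, f: 4}

Trace:
Per-block solution:
  B0: | IN=(all ⊤) | OUT={f:4; rest ⊤}
  B1: | IN={f:4; rest ⊤} | OUT={b:0, f:0; rest ⊤}
  B2: | IN={b:0, f:0; rest ⊤} | OUT={b:0, f:0; rest ⊤}
  B3: | IN=(all ⊤) | OUT={e:1; rest ⊤}

Merge at B1: IN[B1] = OUT[B0] = {a: ⊤, b: ⊤, c: ⊤, d: ⊤, e: ⊤, f: 4}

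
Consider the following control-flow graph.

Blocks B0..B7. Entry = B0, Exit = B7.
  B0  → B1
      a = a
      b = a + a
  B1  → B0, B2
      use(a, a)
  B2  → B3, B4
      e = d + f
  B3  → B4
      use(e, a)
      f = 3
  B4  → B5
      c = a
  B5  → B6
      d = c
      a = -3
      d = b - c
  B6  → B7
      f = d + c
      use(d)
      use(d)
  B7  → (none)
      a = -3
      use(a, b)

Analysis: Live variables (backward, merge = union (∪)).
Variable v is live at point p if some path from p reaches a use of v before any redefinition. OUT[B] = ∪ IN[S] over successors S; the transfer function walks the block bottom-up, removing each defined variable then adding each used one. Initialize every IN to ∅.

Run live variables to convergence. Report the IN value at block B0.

Answer: {a, d, f}

Trace:
Converged values:
  B0:   IN={a, d, f}   OUT={a, b, d, f}
  B1:   IN={a, b, d, f}   OUT={a, b, d, f}
  B2:   IN={a, b, d, f}   OUT={a, b, e}
  B3:   IN={a, b, e}   OUT={a, b}
  B4:   IN={a, b}   OUT={b, c}
  B5:   IN={b, c}   OUT={b, c, d}
  B6:   IN={b, c, d}   OUT={b}
  B7:   IN={b}   OUT={}

Merge at B0: OUT[B0] = IN[B1] = {a, b, d, f}
Applying B0's transfer function to that OUT value gives IN[B0] (row B0 above).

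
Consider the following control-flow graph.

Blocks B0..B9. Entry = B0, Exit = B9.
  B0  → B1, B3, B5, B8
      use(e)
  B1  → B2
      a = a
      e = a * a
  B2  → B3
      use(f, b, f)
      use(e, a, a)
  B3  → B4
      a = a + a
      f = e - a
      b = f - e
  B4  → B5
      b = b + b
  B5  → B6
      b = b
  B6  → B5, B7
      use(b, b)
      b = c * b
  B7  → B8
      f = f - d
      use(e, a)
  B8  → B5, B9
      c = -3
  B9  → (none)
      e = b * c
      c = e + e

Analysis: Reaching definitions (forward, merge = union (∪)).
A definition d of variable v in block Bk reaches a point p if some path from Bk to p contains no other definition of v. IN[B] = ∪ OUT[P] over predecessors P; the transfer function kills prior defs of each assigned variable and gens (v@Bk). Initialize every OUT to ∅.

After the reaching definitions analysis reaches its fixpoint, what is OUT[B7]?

Answer: {a@B3, b@B6, c@B8, e@B1, f@B7}

Working:
Per-block solution:
  B0:   IN={}   OUT={}
  B1:   IN={}   OUT={a@B1, e@B1}
  B2:   IN={a@B1, e@B1}   OUT={a@B1, e@B1}
  B3:   IN={a@B1, e@B1}   OUT={a@B3, b@B3, e@B1, f@B3}
  B4:   IN={a@B3, b@B3, e@B1, f@B3}   OUT={a@B3, b@B4, e@B1, f@B3}
  B5:   IN={a@B3, b@B4, b@B6, c@B8, e@B1, f@B3, f@B7}   OUT={a@B3, b@B5, c@B8, e@B1, f@B3, f@B7}
  B6:   IN={a@B3, b@B5, c@B8, e@B1, f@B3, f@B7}   OUT={a@B3, b@B6, c@B8, e@B1, f@B3, f@B7}
  B7:   IN={a@B3, b@B6, c@B8, e@B1, f@B3, f@B7}   OUT={a@B3, b@B6, c@B8, e@B1, f@B7}
  B8:   IN={a@B3, b@B6, c@B8, e@B1, f@B7}   OUT={a@B3, b@B6, c@B8, e@B1, f@B7}
  B9:   IN={a@B3, b@B6, c@B8, e@B1, f@B7}   OUT={a@B3, b@B6, c@B9, e@B9, f@B7}

Merge at B7: IN[B7] = OUT[B6] = {a@B3, b@B6, c@B8, e@B1, f@B3, f@B7}
Applying B7's transfer function to that IN value gives OUT[B7] (row B7 above).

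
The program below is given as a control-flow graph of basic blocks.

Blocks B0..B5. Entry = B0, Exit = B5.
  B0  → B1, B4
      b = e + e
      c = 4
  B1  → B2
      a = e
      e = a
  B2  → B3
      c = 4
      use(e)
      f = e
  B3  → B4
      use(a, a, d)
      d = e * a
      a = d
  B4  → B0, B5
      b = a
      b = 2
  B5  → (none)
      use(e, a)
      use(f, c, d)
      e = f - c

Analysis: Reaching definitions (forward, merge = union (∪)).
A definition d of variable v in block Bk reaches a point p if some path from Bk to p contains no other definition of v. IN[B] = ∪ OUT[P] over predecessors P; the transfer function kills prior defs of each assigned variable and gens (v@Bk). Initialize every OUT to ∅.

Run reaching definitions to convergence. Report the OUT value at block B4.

Answer: {a@B3, b@B4, c@B0, c@B2, d@B3, e@B1, f@B2}

Derivation:
Per-block solution:
  B0:  IN={a@B3, b@B4, c@B0, c@B2, d@B3, e@B1, f@B2}  OUT={a@B3, b@B0, c@B0, d@B3, e@B1, f@B2}
  B1:  IN={a@B3, b@B0, c@B0, d@B3, e@B1, f@B2}  OUT={a@B1, b@B0, c@B0, d@B3, e@B1, f@B2}
  B2:  IN={a@B1, b@B0, c@B0, d@B3, e@B1, f@B2}  OUT={a@B1, b@B0, c@B2, d@B3, e@B1, f@B2}
  B3:  IN={a@B1, b@B0, c@B2, d@B3, e@B1, f@B2}  OUT={a@B3, b@B0, c@B2, d@B3, e@B1, f@B2}
  B4:  IN={a@B3, b@B0, c@B0, c@B2, d@B3, e@B1, f@B2}  OUT={a@B3, b@B4, c@B0, c@B2, d@B3, e@B1, f@B2}
  B5:  IN={a@B3, b@B4, c@B0, c@B2, d@B3, e@B1, f@B2}  OUT={a@B3, b@B4, c@B0, c@B2, d@B3, e@B5, f@B2}

Merge at B4: IN[B4] = OUT[B0] ⊔ OUT[B3] = {a@B3, b@B0, c@B0, c@B2, d@B3, e@B1, f@B2}
Applying B4's transfer function to that IN value gives OUT[B4] (row B4 above).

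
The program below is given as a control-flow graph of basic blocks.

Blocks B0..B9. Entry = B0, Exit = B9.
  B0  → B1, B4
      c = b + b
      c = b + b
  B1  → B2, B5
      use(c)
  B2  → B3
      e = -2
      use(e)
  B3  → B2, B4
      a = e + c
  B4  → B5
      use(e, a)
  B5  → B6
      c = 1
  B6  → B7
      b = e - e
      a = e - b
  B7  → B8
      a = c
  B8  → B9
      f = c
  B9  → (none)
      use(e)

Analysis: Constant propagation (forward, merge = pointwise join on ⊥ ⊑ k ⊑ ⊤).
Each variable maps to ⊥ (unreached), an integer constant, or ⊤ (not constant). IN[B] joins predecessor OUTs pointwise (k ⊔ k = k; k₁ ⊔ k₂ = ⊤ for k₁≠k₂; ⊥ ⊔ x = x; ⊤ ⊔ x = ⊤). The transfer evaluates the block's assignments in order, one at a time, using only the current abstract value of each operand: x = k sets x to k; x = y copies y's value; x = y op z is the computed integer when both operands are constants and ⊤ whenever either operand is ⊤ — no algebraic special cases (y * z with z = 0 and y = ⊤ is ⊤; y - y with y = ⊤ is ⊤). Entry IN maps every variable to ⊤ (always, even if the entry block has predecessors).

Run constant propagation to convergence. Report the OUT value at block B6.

Answer: {a: ⊤, b: ⊤, c: 1, d: ⊤, e: ⊤, f: ⊤}

Working:
Fixpoint table:
  B0:   IN=(all ⊤)   OUT=(all ⊤)
  B1:   IN=(all ⊤)   OUT=(all ⊤)
  B2:   IN=(all ⊤)   OUT={e:-2; rest ⊤}
  B3:   IN={e:-2; rest ⊤}   OUT={e:-2; rest ⊤}
  B4:   IN=(all ⊤)   OUT=(all ⊤)
  B5:   IN=(all ⊤)   OUT={c:1; rest ⊤}
  B6:   IN={c:1; rest ⊤}   OUT={c:1; rest ⊤}
  B7:   IN={c:1; rest ⊤}   OUT={a:1, c:1; rest ⊤}
  B8:   IN={a:1, c:1; rest ⊤}   OUT={a:1, c:1, f:1; rest ⊤}
  B9:   IN={a:1, c:1, f:1; rest ⊤}   OUT={a:1, c:1, f:1; rest ⊤}

Merge at B6: IN[B6] = OUT[B5] = {a: ⊤, b: ⊤, c: 1, d: ⊤, e: ⊤, f: ⊤}
Applying B6's transfer function to that IN value gives OUT[B6] (row B6 above).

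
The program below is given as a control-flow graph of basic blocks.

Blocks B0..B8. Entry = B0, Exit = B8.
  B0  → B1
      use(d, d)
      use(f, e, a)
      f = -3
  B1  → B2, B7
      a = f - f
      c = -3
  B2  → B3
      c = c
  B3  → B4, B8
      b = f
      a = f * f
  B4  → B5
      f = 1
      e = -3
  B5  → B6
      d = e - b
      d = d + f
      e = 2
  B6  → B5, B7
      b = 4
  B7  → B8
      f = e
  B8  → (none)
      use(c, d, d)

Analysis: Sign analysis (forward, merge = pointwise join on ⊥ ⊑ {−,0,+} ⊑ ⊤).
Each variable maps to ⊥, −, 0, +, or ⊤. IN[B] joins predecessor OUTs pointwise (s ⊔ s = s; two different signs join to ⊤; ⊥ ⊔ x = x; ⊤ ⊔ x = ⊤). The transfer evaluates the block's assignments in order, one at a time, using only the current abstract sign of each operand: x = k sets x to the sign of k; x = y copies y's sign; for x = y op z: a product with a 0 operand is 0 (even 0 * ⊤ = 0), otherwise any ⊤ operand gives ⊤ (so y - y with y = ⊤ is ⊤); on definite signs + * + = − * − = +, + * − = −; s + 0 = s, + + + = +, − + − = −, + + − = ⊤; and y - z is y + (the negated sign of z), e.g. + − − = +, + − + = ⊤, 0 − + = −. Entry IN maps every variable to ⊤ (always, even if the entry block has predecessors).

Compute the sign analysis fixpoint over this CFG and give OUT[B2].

Answer: {a: ⊤, b: ⊤, c: -, d: ⊤, e: ⊤, f: -}

Working:
Converged values:
  B0:  IN=(all ⊤)  OUT={f:-; rest ⊤}
  B1:  IN={f:-; rest ⊤}  OUT={c:-, f:-; rest ⊤}
  B2:  IN={c:-, f:-; rest ⊤}  OUT={c:-, f:-; rest ⊤}
  B3:  IN={c:-, f:-; rest ⊤}  OUT={a:+, b:-, c:-, f:-; rest ⊤}
  B4:  IN={a:+, b:-, c:-, f:-; rest ⊤}  OUT={a:+, b:-, c:-, e:-, f:+; rest ⊤}
  B5:  IN={a:+, c:-, f:+; rest ⊤}  OUT={a:+, c:-, e:+, f:+; rest ⊤}
  B6:  IN={a:+, c:-, e:+, f:+; rest ⊤}  OUT={a:+, b:+, c:-, e:+, f:+; rest ⊤}
  B7:  IN={c:-; rest ⊤}  OUT={c:-; rest ⊤}
  B8:  IN={c:-; rest ⊤}  OUT={c:-; rest ⊤}

Merge at B2: IN[B2] = OUT[B1] = {a: ⊤, b: ⊤, c: -, d: ⊤, e: ⊤, f: -}
Applying B2's transfer function to that IN value gives OUT[B2] (row B2 above).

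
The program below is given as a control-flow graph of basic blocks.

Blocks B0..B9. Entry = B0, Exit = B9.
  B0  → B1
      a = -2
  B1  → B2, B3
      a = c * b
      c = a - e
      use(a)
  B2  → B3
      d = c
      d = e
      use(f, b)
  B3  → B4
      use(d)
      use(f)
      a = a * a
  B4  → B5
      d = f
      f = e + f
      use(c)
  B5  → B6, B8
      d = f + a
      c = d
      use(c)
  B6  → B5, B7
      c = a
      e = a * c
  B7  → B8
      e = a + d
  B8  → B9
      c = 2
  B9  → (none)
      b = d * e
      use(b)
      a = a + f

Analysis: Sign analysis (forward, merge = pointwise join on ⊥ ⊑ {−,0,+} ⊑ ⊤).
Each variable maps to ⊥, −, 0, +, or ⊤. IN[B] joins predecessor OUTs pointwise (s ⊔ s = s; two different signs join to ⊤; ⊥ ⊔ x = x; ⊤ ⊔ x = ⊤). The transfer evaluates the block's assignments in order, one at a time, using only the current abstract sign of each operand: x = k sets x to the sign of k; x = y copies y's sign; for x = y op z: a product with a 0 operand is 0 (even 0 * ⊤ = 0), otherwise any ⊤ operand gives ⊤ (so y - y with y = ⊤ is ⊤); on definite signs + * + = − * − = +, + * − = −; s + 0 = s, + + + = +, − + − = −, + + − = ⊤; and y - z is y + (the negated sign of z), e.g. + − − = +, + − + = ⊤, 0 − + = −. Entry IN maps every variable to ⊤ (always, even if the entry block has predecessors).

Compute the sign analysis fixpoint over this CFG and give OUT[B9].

Answer: {a: ⊤, b: ⊤, c: +, d: ⊤, e: ⊤, f: ⊤}

Working:
Fixpoint table:
  B0:  IN=(all ⊤)  OUT={a:-; rest ⊤}
  B1:  IN={a:-; rest ⊤}  OUT=(all ⊤)
  B2:  IN=(all ⊤)  OUT=(all ⊤)
  B3:  IN=(all ⊤)  OUT=(all ⊤)
  B4:  IN=(all ⊤)  OUT=(all ⊤)
  B5:  IN=(all ⊤)  OUT=(all ⊤)
  B6:  IN=(all ⊤)  OUT=(all ⊤)
  B7:  IN=(all ⊤)  OUT=(all ⊤)
  B8:  IN=(all ⊤)  OUT={c:+; rest ⊤}
  B9:  IN={c:+; rest ⊤}  OUT={c:+; rest ⊤}

Merge at B9: IN[B9] = OUT[B8] = {a: ⊤, b: ⊤, c: +, d: ⊤, e: ⊤, f: ⊤}
Applying B9's transfer function to that IN value gives OUT[B9] (row B9 above).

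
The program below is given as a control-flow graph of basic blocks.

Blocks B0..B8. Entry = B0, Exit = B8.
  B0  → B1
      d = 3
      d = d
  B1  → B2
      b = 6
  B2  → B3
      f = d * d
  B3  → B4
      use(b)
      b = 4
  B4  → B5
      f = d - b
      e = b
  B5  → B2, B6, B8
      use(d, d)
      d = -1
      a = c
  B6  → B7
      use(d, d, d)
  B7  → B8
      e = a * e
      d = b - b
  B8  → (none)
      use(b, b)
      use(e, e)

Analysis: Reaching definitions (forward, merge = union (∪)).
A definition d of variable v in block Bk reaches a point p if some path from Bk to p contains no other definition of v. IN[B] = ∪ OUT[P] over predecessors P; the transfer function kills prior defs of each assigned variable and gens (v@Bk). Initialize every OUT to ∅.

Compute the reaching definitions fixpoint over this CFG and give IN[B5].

Answer: {a@B5, b@B3, d@B0, d@B5, e@B4, f@B4}

Trace:
Converged values:
  B0:  IN={}  OUT={d@B0}
  B1:  IN={d@B0}  OUT={b@B1, d@B0}
  B2:  IN={a@B5, b@B1, b@B3, d@B0, d@B5, e@B4, f@B4}  OUT={a@B5, b@B1, b@B3, d@B0, d@B5, e@B4, f@B2}
  B3:  IN={a@B5, b@B1, b@B3, d@B0, d@B5, e@B4, f@B2}  OUT={a@B5, b@B3, d@B0, d@B5, e@B4, f@B2}
  B4:  IN={a@B5, b@B3, d@B0, d@B5, e@B4, f@B2}  OUT={a@B5, b@B3, d@B0, d@B5, e@B4, f@B4}
  B5:  IN={a@B5, b@B3, d@B0, d@B5, e@B4, f@B4}  OUT={a@B5, b@B3, d@B5, e@B4, f@B4}
  B6:  IN={a@B5, b@B3, d@B5, e@B4, f@B4}  OUT={a@B5, b@B3, d@B5, e@B4, f@B4}
  B7:  IN={a@B5, b@B3, d@B5, e@B4, f@B4}  OUT={a@B5, b@B3, d@B7, e@B7, f@B4}
  B8:  IN={a@B5, b@B3, d@B5, d@B7, e@B4, e@B7, f@B4}  OUT={a@B5, b@B3, d@B5, d@B7, e@B4, e@B7, f@B4}

Merge at B5: IN[B5] = OUT[B4] = {a@B5, b@B3, d@B0, d@B5, e@B4, f@B4}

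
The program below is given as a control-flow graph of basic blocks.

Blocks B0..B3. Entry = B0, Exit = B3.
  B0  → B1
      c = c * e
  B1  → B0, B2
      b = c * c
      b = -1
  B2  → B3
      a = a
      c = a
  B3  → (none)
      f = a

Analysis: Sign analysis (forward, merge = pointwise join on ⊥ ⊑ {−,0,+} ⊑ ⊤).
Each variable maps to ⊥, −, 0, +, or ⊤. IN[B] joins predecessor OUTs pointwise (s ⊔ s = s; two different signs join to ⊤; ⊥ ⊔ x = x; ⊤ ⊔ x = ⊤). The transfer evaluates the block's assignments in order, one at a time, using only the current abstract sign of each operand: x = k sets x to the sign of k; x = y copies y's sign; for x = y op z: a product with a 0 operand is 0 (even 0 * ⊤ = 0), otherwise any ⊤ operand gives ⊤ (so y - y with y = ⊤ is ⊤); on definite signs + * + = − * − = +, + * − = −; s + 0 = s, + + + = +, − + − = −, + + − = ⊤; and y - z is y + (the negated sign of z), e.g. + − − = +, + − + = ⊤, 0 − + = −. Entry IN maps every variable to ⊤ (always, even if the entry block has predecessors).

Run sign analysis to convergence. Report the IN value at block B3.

Converged values:
  B0:  IN=(all ⊤)  OUT=(all ⊤)
  B1:  IN=(all ⊤)  OUT={b:-; rest ⊤}
  B2:  IN={b:-; rest ⊤}  OUT={b:-; rest ⊤}
  B3:  IN={b:-; rest ⊤}  OUT={b:-; rest ⊤}

Merge at B3: IN[B3] = OUT[B2] = {a: ⊤, b: -, c: ⊤, d: ⊤, e: ⊤, f: ⊤}

Answer: {a: ⊤, b: -, c: ⊤, d: ⊤, e: ⊤, f: ⊤}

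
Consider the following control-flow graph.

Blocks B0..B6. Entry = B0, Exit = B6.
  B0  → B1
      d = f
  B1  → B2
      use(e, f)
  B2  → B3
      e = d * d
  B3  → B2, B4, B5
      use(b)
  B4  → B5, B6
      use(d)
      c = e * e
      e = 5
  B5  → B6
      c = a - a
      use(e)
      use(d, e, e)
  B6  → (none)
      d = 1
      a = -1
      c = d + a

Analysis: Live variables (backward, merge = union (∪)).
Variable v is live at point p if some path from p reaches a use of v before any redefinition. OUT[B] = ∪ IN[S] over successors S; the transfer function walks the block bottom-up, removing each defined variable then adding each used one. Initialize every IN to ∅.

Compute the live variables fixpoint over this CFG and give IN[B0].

Answer: {a, b, e, f}

Derivation:
Fixpoint table:
  B0:  IN={a, b, e, f}  OUT={a, b, d, e, f}
  B1:  IN={a, b, d, e, f}  OUT={a, b, d}
  B2:  IN={a, b, d}  OUT={a, b, d, e}
  B3:  IN={a, b, d, e}  OUT={a, b, d, e}
  B4:  IN={a, d, e}  OUT={a, d, e}
  B5:  IN={a, d, e}  OUT={}
  B6:  IN={}  OUT={}

Merge at B0: OUT[B0] = IN[B1] = {a, b, d, e, f}
Applying B0's transfer function to that OUT value gives IN[B0] (row B0 above).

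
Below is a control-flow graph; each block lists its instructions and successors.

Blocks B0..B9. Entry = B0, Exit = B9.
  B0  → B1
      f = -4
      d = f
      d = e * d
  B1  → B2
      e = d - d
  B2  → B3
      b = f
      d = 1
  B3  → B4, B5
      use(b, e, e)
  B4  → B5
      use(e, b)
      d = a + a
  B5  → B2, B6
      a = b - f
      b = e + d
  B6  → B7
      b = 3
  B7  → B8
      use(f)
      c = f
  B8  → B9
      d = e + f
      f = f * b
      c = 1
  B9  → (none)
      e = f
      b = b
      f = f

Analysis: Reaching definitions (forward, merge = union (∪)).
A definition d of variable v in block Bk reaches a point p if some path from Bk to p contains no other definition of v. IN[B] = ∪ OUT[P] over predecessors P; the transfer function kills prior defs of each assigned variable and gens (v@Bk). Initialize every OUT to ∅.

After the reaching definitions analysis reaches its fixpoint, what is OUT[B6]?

Answer: {a@B5, b@B6, d@B2, d@B4, e@B1, f@B0}

Derivation:
Converged values:
  B0:   IN={}   OUT={d@B0, f@B0}
  B1:   IN={d@B0, f@B0}   OUT={d@B0, e@B1, f@B0}
  B2:   IN={a@B5, b@B5, d@B0, d@B2, d@B4, e@B1, f@B0}   OUT={a@B5, b@B2, d@B2, e@B1, f@B0}
  B3:   IN={a@B5, b@B2, d@B2, e@B1, f@B0}   OUT={a@B5, b@B2, d@B2, e@B1, f@B0}
  B4:   IN={a@B5, b@B2, d@B2, e@B1, f@B0}   OUT={a@B5, b@B2, d@B4, e@B1, f@B0}
  B5:   IN={a@B5, b@B2, d@B2, d@B4, e@B1, f@B0}   OUT={a@B5, b@B5, d@B2, d@B4, e@B1, f@B0}
  B6:   IN={a@B5, b@B5, d@B2, d@B4, e@B1, f@B0}   OUT={a@B5, b@B6, d@B2, d@B4, e@B1, f@B0}
  B7:   IN={a@B5, b@B6, d@B2, d@B4, e@B1, f@B0}   OUT={a@B5, b@B6, c@B7, d@B2, d@B4, e@B1, f@B0}
  B8:   IN={a@B5, b@B6, c@B7, d@B2, d@B4, e@B1, f@B0}   OUT={a@B5, b@B6, c@B8, d@B8, e@B1, f@B8}
  B9:   IN={a@B5, b@B6, c@B8, d@B8, e@B1, f@B8}   OUT={a@B5, b@B9, c@B8, d@B8, e@B9, f@B9}

Merge at B6: IN[B6] = OUT[B5] = {a@B5, b@B5, d@B2, d@B4, e@B1, f@B0}
Applying B6's transfer function to that IN value gives OUT[B6] (row B6 above).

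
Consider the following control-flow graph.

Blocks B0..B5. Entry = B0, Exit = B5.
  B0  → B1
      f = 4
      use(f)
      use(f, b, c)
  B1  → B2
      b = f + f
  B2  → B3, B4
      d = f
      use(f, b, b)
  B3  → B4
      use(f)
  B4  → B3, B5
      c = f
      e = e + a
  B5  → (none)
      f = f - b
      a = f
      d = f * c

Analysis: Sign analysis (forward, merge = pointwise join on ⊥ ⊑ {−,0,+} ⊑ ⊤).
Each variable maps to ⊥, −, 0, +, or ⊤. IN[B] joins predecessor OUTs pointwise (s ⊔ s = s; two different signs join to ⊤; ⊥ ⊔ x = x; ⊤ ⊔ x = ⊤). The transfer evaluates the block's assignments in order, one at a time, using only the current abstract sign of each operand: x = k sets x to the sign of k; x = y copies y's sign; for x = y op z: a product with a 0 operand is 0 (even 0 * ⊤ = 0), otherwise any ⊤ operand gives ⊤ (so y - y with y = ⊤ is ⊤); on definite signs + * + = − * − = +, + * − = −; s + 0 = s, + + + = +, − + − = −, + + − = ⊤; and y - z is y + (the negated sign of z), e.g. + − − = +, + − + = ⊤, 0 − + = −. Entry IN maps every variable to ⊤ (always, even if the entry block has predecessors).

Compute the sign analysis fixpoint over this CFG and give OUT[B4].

Answer: {a: ⊤, b: +, c: +, d: +, e: ⊤, f: +}

Working:
Per-block solution:
  B0:   IN=(all ⊤)   OUT={f:+; rest ⊤}
  B1:   IN={f:+; rest ⊤}   OUT={b:+, f:+; rest ⊤}
  B2:   IN={b:+, f:+; rest ⊤}   OUT={b:+, d:+, f:+; rest ⊤}
  B3:   IN={b:+, d:+, f:+; rest ⊤}   OUT={b:+, d:+, f:+; rest ⊤}
  B4:   IN={b:+, d:+, f:+; rest ⊤}   OUT={b:+, c:+, d:+, f:+; rest ⊤}
  B5:   IN={b:+, c:+, d:+, f:+; rest ⊤}   OUT={b:+, c:+; rest ⊤}

Merge at B4: IN[B4] = OUT[B2] ⊔ OUT[B3] = {a: ⊤, b: +, c: ⊤, d: +, e: ⊤, f: +}
Applying B4's transfer function to that IN value gives OUT[B4] (row B4 above).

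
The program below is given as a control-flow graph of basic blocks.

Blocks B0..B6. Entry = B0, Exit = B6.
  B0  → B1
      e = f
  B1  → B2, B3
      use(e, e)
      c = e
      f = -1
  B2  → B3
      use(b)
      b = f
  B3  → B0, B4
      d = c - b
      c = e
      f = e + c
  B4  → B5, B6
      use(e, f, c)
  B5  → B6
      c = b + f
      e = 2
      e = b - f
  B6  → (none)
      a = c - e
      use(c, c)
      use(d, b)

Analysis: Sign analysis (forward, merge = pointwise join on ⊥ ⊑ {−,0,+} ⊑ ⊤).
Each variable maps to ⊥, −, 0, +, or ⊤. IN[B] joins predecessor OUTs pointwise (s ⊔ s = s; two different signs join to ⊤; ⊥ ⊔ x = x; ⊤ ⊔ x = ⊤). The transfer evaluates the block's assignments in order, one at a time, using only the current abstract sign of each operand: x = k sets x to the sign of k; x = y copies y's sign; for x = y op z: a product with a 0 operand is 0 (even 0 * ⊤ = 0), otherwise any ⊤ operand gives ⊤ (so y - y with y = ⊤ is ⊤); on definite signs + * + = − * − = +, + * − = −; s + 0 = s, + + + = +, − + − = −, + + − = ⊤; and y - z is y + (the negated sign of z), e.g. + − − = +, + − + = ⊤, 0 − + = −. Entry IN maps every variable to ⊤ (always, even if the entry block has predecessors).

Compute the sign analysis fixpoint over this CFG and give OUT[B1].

Fixpoint table:
  B0: | IN=(all ⊤) | OUT=(all ⊤)
  B1: | IN=(all ⊤) | OUT={f:-; rest ⊤}
  B2: | IN={f:-; rest ⊤} | OUT={b:-, f:-; rest ⊤}
  B3: | IN={f:-; rest ⊤} | OUT=(all ⊤)
  B4: | IN=(all ⊤) | OUT=(all ⊤)
  B5: | IN=(all ⊤) | OUT=(all ⊤)
  B6: | IN=(all ⊤) | OUT=(all ⊤)

Merge at B1: IN[B1] = OUT[B0] = {a: ⊤, b: ⊤, c: ⊤, d: ⊤, e: ⊤, f: ⊤}
Applying B1's transfer function to that IN value gives OUT[B1] (row B1 above).

Answer: {a: ⊤, b: ⊤, c: ⊤, d: ⊤, e: ⊤, f: -}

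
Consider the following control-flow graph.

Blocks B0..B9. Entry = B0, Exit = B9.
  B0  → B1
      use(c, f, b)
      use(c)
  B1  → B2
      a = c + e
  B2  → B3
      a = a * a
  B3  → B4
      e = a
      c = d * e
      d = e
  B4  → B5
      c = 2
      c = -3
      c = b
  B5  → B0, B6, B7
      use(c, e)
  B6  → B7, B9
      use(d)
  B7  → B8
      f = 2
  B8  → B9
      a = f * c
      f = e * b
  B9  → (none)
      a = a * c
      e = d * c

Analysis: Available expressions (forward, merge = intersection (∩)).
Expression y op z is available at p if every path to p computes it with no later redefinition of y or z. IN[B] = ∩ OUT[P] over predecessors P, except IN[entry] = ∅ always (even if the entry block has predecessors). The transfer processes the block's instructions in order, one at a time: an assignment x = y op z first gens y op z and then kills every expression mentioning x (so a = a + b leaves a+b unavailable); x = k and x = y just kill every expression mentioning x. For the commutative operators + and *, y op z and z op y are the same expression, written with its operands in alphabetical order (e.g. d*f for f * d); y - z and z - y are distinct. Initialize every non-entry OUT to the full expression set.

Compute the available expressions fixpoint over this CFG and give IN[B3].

Answer: {c+e}

Derivation:
Converged values:
  B0:  IN={}  OUT={}
  B1:  IN={}  OUT={c+e}
  B2:  IN={c+e}  OUT={c+e}
  B3:  IN={c+e}  OUT={}
  B4:  IN={}  OUT={}
  B5:  IN={}  OUT={}
  B6:  IN={}  OUT={}
  B7:  IN={}  OUT={}
  B8:  IN={}  OUT={b*e}
  B9:  IN={}  OUT={c*d}

Merge at B3: IN[B3] = OUT[B2] = {c+e}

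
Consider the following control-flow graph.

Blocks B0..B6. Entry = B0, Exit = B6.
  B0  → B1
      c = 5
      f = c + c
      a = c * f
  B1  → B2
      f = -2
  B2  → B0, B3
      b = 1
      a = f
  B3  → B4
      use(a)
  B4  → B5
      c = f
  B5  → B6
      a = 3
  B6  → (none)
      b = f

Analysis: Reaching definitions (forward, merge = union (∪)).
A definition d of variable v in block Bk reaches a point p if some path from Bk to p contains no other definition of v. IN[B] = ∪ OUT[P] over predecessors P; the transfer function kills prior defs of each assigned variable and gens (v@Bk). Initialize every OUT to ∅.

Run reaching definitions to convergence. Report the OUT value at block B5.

Answer: {a@B5, b@B2, c@B4, f@B1}

Trace:
Per-block solution:
  B0: | IN={a@B2, b@B2, c@B0, f@B1} | OUT={a@B0, b@B2, c@B0, f@B0}
  B1: | IN={a@B0, b@B2, c@B0, f@B0} | OUT={a@B0, b@B2, c@B0, f@B1}
  B2: | IN={a@B0, b@B2, c@B0, f@B1} | OUT={a@B2, b@B2, c@B0, f@B1}
  B3: | IN={a@B2, b@B2, c@B0, f@B1} | OUT={a@B2, b@B2, c@B0, f@B1}
  B4: | IN={a@B2, b@B2, c@B0, f@B1} | OUT={a@B2, b@B2, c@B4, f@B1}
  B5: | IN={a@B2, b@B2, c@B4, f@B1} | OUT={a@B5, b@B2, c@B4, f@B1}
  B6: | IN={a@B5, b@B2, c@B4, f@B1} | OUT={a@B5, b@B6, c@B4, f@B1}

Merge at B5: IN[B5] = OUT[B4] = {a@B2, b@B2, c@B4, f@B1}
Applying B5's transfer function to that IN value gives OUT[B5] (row B5 above).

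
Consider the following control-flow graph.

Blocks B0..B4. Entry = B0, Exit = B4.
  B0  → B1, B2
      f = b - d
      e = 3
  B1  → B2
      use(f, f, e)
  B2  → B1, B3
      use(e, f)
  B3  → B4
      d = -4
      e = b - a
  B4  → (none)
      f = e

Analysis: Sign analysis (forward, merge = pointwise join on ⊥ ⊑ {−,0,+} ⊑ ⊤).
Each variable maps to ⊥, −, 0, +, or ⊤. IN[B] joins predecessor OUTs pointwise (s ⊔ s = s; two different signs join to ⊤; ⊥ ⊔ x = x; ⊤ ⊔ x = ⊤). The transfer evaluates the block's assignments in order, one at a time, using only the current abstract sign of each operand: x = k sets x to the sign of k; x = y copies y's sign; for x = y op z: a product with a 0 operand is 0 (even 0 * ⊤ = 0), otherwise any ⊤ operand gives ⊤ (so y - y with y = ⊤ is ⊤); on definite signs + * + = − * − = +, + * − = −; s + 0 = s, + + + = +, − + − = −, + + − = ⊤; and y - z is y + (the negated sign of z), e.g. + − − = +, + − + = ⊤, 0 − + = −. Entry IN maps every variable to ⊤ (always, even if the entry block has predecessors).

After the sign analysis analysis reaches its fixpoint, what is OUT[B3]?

Converged values:
  B0:  IN=(all ⊤)  OUT={e:+; rest ⊤}
  B1:  IN={e:+; rest ⊤}  OUT={e:+; rest ⊤}
  B2:  IN={e:+; rest ⊤}  OUT={e:+; rest ⊤}
  B3:  IN={e:+; rest ⊤}  OUT={d:-; rest ⊤}
  B4:  IN={d:-; rest ⊤}  OUT={d:-; rest ⊤}

Merge at B3: IN[B3] = OUT[B2] = {a: ⊤, b: ⊤, c: ⊤, d: ⊤, e: +, f: ⊤}
Applying B3's transfer function to that IN value gives OUT[B3] (row B3 above).

Answer: {a: ⊤, b: ⊤, c: ⊤, d: -, e: ⊤, f: ⊤}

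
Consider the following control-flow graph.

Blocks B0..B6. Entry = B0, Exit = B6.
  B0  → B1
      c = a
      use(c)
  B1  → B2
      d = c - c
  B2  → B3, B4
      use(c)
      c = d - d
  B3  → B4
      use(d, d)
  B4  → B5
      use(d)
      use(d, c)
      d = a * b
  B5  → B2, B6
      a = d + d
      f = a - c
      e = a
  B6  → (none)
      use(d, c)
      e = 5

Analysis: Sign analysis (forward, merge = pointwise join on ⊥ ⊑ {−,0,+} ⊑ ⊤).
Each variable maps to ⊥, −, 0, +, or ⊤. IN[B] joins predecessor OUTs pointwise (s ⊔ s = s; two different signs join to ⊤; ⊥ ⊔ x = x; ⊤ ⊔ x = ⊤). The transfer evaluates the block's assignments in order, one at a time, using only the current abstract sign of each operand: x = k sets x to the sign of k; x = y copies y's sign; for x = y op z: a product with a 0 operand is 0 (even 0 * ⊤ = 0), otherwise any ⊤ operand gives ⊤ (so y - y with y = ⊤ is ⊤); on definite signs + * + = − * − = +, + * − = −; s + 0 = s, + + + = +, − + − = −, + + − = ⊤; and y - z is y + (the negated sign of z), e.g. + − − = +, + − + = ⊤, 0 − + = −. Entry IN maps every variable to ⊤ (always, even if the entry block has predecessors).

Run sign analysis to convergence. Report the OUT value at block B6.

Answer: {a: ⊤, b: ⊤, c: ⊤, d: ⊤, e: +, f: ⊤}

Derivation:
Converged values:
  B0:  IN=(all ⊤)  OUT=(all ⊤)
  B1:  IN=(all ⊤)  OUT=(all ⊤)
  B2:  IN=(all ⊤)  OUT=(all ⊤)
  B3:  IN=(all ⊤)  OUT=(all ⊤)
  B4:  IN=(all ⊤)  OUT=(all ⊤)
  B5:  IN=(all ⊤)  OUT=(all ⊤)
  B6:  IN=(all ⊤)  OUT={e:+; rest ⊤}

Merge at B6: IN[B6] = OUT[B5] = {a: ⊤, b: ⊤, c: ⊤, d: ⊤, e: ⊤, f: ⊤}
Applying B6's transfer function to that IN value gives OUT[B6] (row B6 above).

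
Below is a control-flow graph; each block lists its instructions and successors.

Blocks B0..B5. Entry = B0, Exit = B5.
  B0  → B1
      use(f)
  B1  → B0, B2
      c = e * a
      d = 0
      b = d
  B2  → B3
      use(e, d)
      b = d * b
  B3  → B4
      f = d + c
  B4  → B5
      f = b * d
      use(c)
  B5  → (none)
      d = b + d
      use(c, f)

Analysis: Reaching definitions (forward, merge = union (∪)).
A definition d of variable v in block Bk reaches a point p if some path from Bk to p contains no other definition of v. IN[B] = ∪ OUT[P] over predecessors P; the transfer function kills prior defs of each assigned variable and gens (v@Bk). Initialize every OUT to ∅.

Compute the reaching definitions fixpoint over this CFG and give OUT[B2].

Fixpoint table:
  B0:   IN={b@B1, c@B1, d@B1}   OUT={b@B1, c@B1, d@B1}
  B1:   IN={b@B1, c@B1, d@B1}   OUT={b@B1, c@B1, d@B1}
  B2:   IN={b@B1, c@B1, d@B1}   OUT={b@B2, c@B1, d@B1}
  B3:   IN={b@B2, c@B1, d@B1}   OUT={b@B2, c@B1, d@B1, f@B3}
  B4:   IN={b@B2, c@B1, d@B1, f@B3}   OUT={b@B2, c@B1, d@B1, f@B4}
  B5:   IN={b@B2, c@B1, d@B1, f@B4}   OUT={b@B2, c@B1, d@B5, f@B4}

Merge at B2: IN[B2] = OUT[B1] = {b@B1, c@B1, d@B1}
Applying B2's transfer function to that IN value gives OUT[B2] (row B2 above).

Answer: {b@B2, c@B1, d@B1}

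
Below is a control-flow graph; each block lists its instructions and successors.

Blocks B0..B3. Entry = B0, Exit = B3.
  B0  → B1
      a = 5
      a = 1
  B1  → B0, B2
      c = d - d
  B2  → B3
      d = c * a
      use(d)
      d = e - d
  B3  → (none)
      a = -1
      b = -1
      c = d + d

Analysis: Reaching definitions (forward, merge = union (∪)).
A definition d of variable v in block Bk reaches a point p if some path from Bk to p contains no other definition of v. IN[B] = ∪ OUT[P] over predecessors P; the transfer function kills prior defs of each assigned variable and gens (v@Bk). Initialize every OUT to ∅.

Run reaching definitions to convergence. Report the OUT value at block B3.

Answer: {a@B3, b@B3, c@B3, d@B2}

Trace:
Per-block solution:
  B0: | IN={a@B0, c@B1} | OUT={a@B0, c@B1}
  B1: | IN={a@B0, c@B1} | OUT={a@B0, c@B1}
  B2: | IN={a@B0, c@B1} | OUT={a@B0, c@B1, d@B2}
  B3: | IN={a@B0, c@B1, d@B2} | OUT={a@B3, b@B3, c@B3, d@B2}

Merge at B3: IN[B3] = OUT[B2] = {a@B0, c@B1, d@B2}
Applying B3's transfer function to that IN value gives OUT[B3] (row B3 above).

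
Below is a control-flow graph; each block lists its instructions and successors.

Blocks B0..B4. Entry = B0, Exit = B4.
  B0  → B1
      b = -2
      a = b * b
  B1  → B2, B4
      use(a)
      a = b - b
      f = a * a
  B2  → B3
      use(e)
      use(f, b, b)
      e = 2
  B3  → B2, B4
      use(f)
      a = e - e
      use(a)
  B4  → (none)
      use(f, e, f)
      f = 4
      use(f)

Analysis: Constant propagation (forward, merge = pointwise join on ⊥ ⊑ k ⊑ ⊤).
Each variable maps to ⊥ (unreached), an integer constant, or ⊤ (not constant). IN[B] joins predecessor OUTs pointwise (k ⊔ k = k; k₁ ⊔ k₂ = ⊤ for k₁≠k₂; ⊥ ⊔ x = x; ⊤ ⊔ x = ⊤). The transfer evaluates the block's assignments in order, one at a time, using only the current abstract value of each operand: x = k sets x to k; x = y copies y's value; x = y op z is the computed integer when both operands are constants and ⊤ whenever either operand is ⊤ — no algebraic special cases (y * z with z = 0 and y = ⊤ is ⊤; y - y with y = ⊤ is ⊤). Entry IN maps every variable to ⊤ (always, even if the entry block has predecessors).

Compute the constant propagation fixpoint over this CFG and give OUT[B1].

Fixpoint table:
  B0: | IN=(all ⊤) | OUT={a:4, b:-2; rest ⊤}
  B1: | IN={a:4, b:-2; rest ⊤} | OUT={a:0, b:-2, f:0; rest ⊤}
  B2: | IN={a:0, b:-2, f:0; rest ⊤} | OUT={a:0, b:-2, e:2, f:0; rest ⊤}
  B3: | IN={a:0, b:-2, e:2, f:0; rest ⊤} | OUT={a:0, b:-2, e:2, f:0; rest ⊤}
  B4: | IN={a:0, b:-2, f:0; rest ⊤} | OUT={a:0, b:-2, f:4; rest ⊤}

Merge at B1: IN[B1] = OUT[B0] = {a: 4, b: -2, c: ⊤, d: ⊤, e: ⊤, f: ⊤}
Applying B1's transfer function to that IN value gives OUT[B1] (row B1 above).

Answer: {a: 0, b: -2, c: ⊤, d: ⊤, e: ⊤, f: 0}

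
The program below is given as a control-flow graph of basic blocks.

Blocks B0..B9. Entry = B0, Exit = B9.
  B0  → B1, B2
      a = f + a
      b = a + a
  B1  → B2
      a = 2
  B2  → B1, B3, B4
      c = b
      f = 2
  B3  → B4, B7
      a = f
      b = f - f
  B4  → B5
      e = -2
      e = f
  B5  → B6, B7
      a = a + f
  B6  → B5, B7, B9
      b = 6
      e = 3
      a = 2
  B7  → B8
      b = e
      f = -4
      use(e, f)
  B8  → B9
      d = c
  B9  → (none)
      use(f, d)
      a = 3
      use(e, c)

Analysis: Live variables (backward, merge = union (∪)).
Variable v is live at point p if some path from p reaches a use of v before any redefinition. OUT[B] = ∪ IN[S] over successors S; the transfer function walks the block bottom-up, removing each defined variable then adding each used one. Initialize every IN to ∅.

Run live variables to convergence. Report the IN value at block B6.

Answer: {c, d, f}

Trace:
Per-block solution:
  B0: | IN={a, d, e, f} | OUT={a, b, d, e}
  B1: | IN={b, d, e} | OUT={a, b, d, e}
  B2: | IN={a, b, d, e} | OUT={a, b, c, d, e, f}
  B3: | IN={c, d, e, f} | OUT={a, c, d, e, f}
  B4: | IN={a, c, d, f} | OUT={a, c, d, e, f}
  B5: | IN={a, c, d, e, f} | OUT={c, d, e, f}
  B6: | IN={c, d, f} | OUT={a, c, d, e, f}
  B7: | IN={c, e} | OUT={c, e, f}
  B8: | IN={c, e, f} | OUT={c, d, e, f}
  B9: | IN={c, d, e, f} | OUT={}

Merge at B6: OUT[B6] = IN[B5] ⊔ IN[B7] ⊔ IN[B9] = {a, c, d, e, f}
Applying B6's transfer function to that OUT value gives IN[B6] (row B6 above).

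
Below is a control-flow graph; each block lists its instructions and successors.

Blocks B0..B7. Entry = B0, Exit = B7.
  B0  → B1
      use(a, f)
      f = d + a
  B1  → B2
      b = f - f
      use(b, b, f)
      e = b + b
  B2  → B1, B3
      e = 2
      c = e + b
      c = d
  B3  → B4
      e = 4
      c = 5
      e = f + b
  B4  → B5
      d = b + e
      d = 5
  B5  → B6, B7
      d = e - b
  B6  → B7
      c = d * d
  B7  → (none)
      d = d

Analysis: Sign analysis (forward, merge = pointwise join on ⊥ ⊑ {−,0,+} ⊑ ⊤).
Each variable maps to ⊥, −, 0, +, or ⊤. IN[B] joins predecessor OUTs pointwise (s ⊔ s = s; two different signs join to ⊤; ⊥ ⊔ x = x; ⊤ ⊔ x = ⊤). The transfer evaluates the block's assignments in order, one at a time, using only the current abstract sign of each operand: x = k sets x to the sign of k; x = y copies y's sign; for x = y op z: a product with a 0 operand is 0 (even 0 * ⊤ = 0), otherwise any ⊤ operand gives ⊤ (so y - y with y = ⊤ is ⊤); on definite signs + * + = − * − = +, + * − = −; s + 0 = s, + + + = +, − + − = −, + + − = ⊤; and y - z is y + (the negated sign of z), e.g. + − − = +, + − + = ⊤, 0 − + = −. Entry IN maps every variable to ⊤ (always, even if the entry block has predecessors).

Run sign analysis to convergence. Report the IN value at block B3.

Answer: {a: ⊤, b: ⊤, c: ⊤, d: ⊤, e: +, f: ⊤}

Derivation:
Converged values:
  B0:   IN=(all ⊤)   OUT=(all ⊤)
  B1:   IN=(all ⊤)   OUT=(all ⊤)
  B2:   IN=(all ⊤)   OUT={e:+; rest ⊤}
  B3:   IN={e:+; rest ⊤}   OUT={c:+; rest ⊤}
  B4:   IN={c:+; rest ⊤}   OUT={c:+, d:+; rest ⊤}
  B5:   IN={c:+, d:+; rest ⊤}   OUT={c:+; rest ⊤}
  B6:   IN={c:+; rest ⊤}   OUT=(all ⊤)
  B7:   IN=(all ⊤)   OUT=(all ⊤)

Merge at B3: IN[B3] = OUT[B2] = {a: ⊤, b: ⊤, c: ⊤, d: ⊤, e: +, f: ⊤}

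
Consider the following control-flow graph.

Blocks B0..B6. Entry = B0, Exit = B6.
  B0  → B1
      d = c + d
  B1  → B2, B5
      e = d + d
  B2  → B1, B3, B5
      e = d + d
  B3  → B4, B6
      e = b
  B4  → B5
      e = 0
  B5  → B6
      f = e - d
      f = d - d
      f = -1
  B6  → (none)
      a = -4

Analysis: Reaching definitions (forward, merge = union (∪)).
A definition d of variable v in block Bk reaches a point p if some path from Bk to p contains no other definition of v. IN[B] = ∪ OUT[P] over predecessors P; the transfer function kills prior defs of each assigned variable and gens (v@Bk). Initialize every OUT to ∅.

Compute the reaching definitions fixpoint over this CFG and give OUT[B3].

Answer: {d@B0, e@B3}

Working:
Fixpoint table:
  B0:   IN={}   OUT={d@B0}
  B1:   IN={d@B0, e@B2}   OUT={d@B0, e@B1}
  B2:   IN={d@B0, e@B1}   OUT={d@B0, e@B2}
  B3:   IN={d@B0, e@B2}   OUT={d@B0, e@B3}
  B4:   IN={d@B0, e@B3}   OUT={d@B0, e@B4}
  B5:   IN={d@B0, e@B1, e@B2, e@B4}   OUT={d@B0, e@B1, e@B2, e@B4, f@B5}
  B6:   IN={d@B0, e@B1, e@B2, e@B3, e@B4, f@B5}   OUT={a@B6, d@B0, e@B1, e@B2, e@B3, e@B4, f@B5}

Merge at B3: IN[B3] = OUT[B2] = {d@B0, e@B2}
Applying B3's transfer function to that IN value gives OUT[B3] (row B3 above).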